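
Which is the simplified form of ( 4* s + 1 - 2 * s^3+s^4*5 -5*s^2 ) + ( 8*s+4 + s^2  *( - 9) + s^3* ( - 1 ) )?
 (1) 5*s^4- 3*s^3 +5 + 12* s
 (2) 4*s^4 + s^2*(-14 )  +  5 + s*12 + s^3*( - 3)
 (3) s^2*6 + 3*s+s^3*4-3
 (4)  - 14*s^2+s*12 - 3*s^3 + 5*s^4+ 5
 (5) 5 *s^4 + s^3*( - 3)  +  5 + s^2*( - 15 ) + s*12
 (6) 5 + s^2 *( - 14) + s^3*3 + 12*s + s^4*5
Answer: 4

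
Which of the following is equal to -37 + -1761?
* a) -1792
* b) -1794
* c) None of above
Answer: c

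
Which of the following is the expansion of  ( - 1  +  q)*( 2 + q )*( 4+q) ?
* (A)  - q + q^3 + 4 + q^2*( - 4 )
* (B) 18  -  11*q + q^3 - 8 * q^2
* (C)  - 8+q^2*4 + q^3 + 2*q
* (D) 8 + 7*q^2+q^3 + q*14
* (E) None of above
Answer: E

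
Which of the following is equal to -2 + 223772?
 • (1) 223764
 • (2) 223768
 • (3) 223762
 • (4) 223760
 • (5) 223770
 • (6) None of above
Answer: 5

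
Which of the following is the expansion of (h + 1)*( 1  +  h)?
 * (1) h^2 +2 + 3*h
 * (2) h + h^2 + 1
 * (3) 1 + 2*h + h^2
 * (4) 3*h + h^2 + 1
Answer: 3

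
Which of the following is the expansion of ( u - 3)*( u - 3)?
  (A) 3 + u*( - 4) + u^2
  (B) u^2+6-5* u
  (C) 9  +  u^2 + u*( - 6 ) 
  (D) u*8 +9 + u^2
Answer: C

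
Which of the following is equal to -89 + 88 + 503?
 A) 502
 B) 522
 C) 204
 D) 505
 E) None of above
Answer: A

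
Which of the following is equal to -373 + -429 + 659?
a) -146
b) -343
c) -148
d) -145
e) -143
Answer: e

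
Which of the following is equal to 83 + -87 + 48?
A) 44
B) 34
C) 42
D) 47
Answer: A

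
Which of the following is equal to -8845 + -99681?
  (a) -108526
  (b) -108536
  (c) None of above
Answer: a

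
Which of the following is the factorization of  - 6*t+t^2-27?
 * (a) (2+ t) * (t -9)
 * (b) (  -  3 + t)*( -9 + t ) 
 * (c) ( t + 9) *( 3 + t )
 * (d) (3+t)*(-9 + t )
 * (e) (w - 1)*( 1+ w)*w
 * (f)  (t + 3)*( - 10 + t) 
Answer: d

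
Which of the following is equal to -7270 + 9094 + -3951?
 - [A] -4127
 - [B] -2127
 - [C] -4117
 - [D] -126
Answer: B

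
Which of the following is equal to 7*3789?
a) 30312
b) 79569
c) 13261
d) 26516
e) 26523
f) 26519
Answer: e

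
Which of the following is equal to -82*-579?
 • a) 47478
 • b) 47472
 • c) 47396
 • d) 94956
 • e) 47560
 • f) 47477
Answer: a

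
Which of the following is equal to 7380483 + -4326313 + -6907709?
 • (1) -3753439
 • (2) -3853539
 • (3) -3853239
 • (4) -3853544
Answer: 2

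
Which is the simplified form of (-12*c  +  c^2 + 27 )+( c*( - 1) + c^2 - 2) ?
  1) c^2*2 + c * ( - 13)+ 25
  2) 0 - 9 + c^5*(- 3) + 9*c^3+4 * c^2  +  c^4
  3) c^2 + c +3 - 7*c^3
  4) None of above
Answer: 1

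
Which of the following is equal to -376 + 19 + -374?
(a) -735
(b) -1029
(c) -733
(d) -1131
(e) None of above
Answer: e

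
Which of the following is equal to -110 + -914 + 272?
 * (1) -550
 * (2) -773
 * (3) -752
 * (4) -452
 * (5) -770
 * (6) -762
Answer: 3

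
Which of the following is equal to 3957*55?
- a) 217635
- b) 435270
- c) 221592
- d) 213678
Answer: a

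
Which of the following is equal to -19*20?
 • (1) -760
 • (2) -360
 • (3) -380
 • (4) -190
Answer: 3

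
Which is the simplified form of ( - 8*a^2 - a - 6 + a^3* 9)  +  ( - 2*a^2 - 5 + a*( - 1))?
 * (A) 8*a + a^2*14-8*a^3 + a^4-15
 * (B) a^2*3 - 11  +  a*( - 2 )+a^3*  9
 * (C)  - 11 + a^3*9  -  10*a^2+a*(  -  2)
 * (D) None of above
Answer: C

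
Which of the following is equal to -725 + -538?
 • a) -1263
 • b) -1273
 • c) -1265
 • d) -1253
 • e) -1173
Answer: a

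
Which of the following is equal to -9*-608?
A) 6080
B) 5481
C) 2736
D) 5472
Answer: D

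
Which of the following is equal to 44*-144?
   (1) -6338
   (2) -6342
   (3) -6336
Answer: 3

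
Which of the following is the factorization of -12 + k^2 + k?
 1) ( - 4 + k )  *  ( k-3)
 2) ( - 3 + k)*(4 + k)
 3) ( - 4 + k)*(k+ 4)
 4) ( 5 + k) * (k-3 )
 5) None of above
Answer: 2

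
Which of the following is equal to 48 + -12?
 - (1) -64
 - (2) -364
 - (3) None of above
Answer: 3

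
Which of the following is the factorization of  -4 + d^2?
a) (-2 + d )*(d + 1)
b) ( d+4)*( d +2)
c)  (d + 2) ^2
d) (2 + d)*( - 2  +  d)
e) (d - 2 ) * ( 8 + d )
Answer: d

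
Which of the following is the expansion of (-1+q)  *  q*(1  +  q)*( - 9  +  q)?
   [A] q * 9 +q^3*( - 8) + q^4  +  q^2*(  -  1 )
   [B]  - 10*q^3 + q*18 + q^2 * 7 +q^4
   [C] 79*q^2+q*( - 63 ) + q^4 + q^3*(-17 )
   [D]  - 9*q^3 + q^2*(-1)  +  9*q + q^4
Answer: D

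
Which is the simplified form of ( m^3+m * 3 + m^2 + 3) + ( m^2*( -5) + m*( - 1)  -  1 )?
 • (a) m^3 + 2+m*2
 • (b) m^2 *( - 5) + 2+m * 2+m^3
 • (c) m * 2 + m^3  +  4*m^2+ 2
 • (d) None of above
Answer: d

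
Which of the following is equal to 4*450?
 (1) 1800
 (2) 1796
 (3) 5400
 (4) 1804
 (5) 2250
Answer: 1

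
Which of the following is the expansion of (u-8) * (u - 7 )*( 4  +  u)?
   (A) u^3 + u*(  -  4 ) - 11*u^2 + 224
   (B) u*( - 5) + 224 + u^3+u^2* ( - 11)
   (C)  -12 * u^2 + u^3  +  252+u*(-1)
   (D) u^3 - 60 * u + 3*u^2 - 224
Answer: A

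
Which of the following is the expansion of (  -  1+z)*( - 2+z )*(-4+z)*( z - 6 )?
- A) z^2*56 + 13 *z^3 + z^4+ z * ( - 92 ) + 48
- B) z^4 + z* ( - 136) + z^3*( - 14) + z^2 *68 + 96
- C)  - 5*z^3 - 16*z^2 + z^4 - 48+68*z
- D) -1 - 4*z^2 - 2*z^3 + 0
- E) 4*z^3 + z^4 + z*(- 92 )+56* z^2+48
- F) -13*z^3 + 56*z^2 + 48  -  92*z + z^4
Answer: F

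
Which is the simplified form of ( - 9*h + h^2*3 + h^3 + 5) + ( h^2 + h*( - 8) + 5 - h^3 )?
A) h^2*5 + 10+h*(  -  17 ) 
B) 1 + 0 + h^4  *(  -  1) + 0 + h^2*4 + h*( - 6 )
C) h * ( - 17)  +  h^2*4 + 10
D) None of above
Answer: C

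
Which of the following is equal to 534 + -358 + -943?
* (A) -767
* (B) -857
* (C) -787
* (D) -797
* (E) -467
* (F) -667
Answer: A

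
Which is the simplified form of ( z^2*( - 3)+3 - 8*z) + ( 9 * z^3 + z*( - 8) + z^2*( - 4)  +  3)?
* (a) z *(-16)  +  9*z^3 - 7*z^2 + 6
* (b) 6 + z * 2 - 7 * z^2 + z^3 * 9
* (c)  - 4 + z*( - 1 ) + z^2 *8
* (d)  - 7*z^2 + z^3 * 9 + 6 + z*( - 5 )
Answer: a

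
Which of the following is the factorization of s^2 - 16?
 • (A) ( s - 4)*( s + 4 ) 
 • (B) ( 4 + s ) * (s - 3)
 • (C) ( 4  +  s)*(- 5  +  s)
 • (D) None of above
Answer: A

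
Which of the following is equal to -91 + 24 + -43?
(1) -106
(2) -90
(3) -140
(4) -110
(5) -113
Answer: 4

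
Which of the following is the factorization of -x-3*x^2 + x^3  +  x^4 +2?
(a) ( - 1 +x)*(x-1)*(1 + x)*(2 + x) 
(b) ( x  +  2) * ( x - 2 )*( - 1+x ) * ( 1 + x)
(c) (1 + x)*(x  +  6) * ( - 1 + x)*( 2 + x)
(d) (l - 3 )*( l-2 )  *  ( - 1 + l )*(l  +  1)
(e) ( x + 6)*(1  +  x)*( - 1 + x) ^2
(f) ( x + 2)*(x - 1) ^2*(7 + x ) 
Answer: a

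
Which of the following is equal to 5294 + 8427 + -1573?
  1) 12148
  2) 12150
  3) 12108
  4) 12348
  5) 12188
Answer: 1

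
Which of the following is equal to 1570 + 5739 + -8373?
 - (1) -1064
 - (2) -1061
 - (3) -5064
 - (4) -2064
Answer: 1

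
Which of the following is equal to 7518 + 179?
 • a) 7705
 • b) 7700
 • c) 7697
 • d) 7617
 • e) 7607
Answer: c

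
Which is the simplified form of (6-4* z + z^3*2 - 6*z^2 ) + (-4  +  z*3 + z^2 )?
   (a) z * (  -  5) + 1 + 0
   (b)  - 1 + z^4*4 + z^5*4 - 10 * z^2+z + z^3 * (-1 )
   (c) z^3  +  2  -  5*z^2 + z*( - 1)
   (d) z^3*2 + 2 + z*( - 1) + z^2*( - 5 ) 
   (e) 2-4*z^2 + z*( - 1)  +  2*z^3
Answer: d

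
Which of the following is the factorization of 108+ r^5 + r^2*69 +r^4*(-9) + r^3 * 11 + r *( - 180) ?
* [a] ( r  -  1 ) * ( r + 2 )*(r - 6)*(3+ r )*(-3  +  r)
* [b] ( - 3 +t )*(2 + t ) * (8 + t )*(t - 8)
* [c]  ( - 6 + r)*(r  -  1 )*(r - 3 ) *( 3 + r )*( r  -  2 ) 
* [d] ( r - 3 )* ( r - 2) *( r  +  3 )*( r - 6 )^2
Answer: c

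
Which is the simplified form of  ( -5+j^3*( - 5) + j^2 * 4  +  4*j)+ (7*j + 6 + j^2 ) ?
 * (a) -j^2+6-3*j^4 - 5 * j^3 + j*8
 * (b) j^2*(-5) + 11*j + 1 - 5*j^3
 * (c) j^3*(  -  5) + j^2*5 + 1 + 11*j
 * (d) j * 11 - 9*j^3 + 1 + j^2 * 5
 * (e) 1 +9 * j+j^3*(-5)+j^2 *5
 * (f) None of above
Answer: c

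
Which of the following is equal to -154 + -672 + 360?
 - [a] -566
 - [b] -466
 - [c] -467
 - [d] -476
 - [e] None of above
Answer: b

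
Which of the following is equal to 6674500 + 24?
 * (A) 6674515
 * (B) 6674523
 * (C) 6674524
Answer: C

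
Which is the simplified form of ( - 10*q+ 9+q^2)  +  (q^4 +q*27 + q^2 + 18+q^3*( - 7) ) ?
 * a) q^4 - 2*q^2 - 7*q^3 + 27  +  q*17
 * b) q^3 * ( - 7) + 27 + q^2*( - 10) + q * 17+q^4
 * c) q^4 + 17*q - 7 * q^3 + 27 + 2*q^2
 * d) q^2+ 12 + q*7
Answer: c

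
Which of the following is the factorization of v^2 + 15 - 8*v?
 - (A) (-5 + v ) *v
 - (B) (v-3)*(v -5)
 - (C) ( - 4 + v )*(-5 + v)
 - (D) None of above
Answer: B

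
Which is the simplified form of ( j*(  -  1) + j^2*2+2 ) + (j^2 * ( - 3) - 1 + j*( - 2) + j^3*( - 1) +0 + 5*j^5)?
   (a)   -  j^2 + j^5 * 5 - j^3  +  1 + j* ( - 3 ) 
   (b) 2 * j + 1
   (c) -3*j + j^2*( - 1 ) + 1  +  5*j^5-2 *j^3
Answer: a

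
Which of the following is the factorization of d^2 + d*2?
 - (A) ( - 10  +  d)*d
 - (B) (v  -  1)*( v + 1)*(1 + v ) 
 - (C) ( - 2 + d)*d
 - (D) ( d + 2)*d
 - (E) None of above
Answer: D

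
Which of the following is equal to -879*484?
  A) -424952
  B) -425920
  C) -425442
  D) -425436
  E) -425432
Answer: D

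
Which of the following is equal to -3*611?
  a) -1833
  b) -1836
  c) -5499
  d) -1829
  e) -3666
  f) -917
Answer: a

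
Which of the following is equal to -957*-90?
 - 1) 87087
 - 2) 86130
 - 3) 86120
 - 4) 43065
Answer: 2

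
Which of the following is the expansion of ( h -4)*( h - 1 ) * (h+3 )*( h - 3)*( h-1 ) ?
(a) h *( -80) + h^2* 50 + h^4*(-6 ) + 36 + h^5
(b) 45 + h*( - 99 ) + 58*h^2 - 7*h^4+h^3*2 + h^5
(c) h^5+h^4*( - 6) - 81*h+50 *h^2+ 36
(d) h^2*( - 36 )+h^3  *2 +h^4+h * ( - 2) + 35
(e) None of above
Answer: c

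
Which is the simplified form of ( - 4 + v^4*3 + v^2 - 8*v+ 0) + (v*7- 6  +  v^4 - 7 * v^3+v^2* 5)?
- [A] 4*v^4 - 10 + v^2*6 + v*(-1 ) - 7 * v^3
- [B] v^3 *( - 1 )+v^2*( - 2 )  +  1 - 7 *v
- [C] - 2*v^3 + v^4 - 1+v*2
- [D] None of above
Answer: A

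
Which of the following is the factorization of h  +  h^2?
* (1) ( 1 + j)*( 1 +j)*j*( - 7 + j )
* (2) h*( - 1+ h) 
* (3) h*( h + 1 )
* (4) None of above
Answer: 3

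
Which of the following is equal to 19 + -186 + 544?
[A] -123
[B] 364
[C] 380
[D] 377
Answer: D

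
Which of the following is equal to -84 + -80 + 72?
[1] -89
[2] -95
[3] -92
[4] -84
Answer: 3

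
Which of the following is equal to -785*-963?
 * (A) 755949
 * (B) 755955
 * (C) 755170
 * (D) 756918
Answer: B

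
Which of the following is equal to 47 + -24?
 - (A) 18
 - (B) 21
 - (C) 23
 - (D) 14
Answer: C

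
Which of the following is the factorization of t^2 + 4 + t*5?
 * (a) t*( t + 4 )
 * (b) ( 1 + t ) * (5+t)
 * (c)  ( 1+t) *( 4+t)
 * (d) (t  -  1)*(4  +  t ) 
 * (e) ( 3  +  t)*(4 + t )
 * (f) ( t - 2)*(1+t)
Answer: c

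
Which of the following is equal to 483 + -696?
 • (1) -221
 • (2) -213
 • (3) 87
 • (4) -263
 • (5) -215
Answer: 2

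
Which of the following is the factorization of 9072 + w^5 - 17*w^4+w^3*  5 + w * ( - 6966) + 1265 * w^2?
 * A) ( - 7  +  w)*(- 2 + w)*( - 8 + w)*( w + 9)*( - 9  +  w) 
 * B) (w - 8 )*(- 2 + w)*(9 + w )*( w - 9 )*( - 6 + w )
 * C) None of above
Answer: A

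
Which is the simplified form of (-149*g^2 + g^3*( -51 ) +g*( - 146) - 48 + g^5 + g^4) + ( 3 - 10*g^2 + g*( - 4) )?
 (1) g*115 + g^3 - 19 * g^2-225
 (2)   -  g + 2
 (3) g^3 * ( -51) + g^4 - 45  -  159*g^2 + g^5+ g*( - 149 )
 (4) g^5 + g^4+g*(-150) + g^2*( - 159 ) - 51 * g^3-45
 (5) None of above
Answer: 4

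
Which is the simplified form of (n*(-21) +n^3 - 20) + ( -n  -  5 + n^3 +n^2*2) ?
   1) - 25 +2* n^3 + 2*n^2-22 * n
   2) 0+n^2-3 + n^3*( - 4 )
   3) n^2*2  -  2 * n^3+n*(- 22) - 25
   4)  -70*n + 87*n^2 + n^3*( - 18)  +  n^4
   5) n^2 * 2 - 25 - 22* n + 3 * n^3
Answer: 1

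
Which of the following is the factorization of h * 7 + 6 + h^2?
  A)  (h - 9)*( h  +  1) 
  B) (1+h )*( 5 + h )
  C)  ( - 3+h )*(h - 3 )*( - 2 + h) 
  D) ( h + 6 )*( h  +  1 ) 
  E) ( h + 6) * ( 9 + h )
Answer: D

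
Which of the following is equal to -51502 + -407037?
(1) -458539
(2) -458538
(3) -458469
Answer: 1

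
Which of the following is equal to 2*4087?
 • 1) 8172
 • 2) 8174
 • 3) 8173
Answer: 2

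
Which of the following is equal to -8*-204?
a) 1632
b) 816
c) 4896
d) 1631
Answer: a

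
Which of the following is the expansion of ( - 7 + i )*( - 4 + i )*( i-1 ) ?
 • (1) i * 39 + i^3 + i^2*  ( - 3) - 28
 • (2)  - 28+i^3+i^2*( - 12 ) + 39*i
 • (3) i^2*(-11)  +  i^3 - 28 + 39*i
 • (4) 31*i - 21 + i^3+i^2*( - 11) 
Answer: 2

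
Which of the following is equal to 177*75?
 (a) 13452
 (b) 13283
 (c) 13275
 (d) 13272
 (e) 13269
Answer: c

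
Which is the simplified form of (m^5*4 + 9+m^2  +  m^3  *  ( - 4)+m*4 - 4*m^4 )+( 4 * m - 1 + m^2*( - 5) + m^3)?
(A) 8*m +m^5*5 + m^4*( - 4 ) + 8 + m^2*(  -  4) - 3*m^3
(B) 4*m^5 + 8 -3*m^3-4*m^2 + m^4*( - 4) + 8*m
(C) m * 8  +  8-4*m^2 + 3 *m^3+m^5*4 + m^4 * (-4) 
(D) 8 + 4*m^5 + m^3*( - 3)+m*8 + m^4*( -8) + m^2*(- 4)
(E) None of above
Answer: B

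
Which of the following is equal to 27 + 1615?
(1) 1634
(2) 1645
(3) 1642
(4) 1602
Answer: 3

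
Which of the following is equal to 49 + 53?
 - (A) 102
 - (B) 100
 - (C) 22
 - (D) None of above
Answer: A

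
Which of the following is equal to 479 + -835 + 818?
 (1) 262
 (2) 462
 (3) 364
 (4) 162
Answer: 2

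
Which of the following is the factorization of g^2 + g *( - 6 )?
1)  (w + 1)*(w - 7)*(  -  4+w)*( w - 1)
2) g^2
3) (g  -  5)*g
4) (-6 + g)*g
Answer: 4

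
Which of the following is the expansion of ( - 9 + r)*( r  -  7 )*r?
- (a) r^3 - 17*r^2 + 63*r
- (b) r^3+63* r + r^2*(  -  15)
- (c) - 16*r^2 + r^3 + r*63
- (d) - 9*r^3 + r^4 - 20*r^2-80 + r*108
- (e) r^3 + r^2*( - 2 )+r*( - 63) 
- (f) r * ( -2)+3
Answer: c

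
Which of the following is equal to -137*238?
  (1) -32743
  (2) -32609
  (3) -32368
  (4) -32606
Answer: 4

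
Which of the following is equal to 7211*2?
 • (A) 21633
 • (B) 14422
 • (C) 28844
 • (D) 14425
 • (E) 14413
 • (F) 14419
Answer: B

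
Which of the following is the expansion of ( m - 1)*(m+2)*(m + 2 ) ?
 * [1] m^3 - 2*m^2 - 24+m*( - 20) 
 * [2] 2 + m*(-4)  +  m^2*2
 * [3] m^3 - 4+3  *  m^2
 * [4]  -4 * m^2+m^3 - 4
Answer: 3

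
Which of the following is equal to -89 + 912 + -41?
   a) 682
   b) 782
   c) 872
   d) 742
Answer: b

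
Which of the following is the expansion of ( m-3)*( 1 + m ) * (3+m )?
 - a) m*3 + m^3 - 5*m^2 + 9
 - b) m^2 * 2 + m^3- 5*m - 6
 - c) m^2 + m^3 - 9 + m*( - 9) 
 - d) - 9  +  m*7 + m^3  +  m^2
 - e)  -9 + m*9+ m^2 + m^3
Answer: c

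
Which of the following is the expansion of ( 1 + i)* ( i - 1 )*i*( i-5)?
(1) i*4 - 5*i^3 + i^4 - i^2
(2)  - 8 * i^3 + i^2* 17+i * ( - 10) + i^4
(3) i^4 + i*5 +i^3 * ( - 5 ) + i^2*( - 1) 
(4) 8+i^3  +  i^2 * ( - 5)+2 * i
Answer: 3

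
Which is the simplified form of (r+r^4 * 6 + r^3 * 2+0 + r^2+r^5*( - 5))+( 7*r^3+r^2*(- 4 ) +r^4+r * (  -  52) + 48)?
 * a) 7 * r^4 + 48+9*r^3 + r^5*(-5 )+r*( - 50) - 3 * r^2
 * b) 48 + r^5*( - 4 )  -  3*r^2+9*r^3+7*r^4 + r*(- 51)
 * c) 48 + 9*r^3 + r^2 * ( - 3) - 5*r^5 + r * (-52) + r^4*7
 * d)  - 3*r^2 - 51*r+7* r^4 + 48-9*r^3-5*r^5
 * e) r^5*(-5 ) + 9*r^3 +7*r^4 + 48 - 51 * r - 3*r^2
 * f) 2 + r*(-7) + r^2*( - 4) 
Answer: e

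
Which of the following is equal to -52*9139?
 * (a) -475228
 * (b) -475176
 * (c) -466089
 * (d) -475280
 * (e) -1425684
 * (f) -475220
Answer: a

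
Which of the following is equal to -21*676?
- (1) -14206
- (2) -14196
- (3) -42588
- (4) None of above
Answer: 2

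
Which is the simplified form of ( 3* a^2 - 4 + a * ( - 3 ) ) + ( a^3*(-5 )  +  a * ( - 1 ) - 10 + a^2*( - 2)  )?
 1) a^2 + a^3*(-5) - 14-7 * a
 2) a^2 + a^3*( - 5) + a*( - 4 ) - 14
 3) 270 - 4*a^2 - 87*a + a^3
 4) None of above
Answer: 2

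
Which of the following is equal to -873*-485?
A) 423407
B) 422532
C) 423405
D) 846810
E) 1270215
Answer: C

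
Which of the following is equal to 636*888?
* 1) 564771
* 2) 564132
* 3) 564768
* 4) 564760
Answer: 3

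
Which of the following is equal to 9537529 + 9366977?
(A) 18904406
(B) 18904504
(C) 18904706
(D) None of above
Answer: D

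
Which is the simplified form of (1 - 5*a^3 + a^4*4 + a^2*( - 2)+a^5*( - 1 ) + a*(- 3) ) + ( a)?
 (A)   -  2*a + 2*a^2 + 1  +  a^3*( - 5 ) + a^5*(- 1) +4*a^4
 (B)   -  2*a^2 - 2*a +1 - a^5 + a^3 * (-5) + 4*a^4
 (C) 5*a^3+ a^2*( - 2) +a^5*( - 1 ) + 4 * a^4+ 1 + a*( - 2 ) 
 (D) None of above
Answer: B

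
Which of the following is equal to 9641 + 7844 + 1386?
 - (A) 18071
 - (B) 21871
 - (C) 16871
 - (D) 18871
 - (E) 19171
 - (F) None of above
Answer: D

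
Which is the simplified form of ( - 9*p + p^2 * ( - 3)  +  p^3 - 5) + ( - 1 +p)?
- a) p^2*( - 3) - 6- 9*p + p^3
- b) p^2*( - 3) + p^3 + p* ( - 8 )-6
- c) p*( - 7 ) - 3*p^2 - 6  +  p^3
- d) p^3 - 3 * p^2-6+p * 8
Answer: b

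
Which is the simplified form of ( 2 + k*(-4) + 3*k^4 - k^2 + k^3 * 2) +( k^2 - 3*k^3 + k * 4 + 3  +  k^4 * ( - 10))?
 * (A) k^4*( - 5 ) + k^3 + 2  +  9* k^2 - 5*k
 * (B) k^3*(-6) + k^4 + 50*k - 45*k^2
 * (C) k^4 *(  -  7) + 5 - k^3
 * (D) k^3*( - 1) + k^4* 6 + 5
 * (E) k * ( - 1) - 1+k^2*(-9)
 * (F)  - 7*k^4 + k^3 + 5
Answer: C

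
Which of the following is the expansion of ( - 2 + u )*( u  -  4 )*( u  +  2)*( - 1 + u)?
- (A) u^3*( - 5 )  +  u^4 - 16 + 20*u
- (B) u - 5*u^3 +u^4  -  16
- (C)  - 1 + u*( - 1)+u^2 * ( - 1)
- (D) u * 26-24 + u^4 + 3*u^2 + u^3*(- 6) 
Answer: A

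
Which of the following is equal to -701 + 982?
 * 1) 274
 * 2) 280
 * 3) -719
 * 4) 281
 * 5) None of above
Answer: 4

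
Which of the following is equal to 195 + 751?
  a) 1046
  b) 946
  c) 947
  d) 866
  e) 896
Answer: b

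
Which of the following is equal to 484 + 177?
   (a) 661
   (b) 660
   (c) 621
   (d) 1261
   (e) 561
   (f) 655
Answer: a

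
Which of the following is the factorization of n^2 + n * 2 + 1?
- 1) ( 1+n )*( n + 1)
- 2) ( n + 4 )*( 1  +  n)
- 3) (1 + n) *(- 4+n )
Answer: 1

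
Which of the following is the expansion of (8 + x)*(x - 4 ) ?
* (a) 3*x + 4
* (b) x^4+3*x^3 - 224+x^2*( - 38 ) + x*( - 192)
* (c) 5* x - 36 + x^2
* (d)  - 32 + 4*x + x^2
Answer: d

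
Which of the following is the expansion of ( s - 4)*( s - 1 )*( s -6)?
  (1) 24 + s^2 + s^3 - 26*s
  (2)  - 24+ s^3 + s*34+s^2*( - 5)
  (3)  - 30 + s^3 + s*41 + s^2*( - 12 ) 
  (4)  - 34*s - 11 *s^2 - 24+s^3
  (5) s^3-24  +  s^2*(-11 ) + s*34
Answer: 5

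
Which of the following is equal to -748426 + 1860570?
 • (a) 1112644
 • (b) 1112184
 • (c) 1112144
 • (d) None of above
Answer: c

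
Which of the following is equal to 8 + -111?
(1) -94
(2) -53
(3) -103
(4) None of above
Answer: 3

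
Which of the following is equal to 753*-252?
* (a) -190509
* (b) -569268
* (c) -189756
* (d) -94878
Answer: c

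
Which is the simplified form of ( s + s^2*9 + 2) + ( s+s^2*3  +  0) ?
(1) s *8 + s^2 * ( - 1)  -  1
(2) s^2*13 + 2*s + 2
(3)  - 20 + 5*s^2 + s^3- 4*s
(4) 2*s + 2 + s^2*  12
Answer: 4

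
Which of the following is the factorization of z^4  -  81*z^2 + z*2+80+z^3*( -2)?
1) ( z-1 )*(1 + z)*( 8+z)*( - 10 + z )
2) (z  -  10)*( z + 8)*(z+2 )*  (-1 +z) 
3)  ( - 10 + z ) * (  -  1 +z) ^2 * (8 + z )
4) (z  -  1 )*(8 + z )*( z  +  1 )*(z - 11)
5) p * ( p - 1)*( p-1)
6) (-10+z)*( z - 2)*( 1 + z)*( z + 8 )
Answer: 1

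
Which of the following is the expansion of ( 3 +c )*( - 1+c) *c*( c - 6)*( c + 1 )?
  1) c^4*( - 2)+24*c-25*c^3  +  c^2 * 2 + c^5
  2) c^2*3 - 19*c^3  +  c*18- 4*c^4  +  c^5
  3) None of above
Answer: 3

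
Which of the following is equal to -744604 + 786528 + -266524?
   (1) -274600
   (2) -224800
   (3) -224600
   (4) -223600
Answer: 3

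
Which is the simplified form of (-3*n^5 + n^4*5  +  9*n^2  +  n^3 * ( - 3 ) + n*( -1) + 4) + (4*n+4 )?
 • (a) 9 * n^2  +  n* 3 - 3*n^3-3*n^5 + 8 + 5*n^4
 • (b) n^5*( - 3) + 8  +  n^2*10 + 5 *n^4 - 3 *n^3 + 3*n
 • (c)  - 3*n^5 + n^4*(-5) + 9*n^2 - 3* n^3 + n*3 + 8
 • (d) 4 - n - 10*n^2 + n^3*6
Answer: a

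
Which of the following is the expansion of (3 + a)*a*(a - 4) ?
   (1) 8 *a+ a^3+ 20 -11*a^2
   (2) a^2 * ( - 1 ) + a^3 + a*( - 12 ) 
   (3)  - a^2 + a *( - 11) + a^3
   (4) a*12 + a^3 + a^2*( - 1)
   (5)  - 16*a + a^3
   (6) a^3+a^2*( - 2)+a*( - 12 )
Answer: 2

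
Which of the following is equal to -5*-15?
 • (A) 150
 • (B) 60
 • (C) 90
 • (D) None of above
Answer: D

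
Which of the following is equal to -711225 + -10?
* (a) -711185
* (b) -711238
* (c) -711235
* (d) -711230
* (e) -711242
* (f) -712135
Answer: c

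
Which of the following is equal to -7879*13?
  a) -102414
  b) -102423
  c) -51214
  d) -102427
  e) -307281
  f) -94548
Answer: d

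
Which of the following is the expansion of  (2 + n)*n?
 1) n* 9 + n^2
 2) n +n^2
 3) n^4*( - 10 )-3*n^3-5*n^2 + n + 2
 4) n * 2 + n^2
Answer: 4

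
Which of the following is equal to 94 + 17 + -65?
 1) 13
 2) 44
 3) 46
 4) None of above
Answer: 3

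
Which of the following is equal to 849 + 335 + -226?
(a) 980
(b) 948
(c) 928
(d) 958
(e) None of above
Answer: d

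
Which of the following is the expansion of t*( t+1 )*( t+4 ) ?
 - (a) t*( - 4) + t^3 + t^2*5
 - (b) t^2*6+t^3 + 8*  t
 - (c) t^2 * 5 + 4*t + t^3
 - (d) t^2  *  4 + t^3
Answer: c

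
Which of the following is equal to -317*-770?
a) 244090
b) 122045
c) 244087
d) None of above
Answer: a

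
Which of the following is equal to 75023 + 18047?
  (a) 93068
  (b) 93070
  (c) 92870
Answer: b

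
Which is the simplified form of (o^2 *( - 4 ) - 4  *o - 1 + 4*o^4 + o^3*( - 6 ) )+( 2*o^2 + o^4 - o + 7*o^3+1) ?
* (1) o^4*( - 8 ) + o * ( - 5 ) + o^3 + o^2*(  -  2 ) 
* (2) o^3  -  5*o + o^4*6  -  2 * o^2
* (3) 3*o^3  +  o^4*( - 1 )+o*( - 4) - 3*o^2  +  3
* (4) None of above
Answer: 4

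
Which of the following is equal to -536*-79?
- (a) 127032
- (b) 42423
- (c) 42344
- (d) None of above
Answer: c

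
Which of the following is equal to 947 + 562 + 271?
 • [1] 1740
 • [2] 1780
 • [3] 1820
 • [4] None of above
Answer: 2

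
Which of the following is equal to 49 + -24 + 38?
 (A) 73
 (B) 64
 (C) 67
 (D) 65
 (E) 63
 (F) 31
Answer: E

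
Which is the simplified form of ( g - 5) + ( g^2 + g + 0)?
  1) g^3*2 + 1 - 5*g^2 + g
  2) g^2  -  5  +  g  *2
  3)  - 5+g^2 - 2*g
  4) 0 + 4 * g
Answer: 2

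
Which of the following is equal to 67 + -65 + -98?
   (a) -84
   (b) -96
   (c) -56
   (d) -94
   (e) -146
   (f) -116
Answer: b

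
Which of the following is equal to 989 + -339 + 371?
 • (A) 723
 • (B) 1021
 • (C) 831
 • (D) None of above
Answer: B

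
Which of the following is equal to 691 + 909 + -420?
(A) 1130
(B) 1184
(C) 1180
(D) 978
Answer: C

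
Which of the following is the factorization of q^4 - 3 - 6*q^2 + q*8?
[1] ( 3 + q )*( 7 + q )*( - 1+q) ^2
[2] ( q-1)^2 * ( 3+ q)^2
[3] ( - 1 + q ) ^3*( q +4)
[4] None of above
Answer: 4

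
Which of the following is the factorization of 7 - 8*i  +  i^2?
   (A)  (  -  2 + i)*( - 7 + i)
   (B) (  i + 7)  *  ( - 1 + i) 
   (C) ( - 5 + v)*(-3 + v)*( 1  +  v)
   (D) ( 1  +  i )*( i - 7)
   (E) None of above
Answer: E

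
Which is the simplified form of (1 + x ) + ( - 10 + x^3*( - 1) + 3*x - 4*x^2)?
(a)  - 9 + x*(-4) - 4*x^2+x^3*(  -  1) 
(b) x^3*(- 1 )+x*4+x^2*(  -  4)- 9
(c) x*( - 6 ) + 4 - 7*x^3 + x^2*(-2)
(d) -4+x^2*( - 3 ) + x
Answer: b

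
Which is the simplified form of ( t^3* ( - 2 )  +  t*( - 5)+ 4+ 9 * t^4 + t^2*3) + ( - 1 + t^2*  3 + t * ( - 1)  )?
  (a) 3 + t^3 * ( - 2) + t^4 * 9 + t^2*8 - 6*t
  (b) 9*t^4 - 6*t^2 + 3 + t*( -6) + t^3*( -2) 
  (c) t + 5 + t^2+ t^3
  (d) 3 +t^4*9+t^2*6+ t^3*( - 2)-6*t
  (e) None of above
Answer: d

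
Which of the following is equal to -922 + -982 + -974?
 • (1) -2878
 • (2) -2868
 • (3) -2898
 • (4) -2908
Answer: 1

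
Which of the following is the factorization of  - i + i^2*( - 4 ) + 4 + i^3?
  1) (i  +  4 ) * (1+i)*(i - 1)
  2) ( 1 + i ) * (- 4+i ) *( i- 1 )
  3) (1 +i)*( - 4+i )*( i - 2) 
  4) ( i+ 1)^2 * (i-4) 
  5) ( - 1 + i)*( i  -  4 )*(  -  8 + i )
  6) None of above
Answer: 2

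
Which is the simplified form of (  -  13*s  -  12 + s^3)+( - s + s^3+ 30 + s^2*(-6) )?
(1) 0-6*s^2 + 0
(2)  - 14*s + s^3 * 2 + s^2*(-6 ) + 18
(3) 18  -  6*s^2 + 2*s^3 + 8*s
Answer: 2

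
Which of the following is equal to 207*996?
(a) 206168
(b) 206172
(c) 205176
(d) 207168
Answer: b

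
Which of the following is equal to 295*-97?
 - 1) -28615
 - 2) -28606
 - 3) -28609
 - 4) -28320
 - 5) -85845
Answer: 1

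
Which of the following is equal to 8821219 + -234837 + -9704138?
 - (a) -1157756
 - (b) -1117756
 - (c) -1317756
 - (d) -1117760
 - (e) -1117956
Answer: b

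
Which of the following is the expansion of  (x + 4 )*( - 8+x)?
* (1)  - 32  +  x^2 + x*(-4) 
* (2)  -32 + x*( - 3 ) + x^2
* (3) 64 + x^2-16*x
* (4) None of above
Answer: 1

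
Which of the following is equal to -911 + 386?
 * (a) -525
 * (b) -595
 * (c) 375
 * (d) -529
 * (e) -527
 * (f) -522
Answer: a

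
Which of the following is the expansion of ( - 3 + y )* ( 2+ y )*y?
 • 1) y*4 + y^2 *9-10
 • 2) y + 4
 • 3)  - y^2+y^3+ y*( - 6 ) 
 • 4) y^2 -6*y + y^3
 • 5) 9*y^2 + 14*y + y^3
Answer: 3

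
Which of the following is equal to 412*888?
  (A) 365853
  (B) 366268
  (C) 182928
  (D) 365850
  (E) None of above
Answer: E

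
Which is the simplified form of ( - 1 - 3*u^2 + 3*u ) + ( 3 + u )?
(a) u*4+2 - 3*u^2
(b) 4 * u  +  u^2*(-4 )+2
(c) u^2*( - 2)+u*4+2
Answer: a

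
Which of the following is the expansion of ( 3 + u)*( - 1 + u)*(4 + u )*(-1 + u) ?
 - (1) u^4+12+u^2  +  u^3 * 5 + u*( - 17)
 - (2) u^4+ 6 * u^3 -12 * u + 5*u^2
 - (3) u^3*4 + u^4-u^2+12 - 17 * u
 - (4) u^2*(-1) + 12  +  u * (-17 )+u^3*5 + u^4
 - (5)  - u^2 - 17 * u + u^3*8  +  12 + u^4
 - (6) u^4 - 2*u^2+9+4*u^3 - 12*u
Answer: 4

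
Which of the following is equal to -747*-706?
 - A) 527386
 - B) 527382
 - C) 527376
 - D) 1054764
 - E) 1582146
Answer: B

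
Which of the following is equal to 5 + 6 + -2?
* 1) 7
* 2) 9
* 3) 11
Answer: 2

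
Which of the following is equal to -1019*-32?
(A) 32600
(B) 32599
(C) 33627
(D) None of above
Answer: D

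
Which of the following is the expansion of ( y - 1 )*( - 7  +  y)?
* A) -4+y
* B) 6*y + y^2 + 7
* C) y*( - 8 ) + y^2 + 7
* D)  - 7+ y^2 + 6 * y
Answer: C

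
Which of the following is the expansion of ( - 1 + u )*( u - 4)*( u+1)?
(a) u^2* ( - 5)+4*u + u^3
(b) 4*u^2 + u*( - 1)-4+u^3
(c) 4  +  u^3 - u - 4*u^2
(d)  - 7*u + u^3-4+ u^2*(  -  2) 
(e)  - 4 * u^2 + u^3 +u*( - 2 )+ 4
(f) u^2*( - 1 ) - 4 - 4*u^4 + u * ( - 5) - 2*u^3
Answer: c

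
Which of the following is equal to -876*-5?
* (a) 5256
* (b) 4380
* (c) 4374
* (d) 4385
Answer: b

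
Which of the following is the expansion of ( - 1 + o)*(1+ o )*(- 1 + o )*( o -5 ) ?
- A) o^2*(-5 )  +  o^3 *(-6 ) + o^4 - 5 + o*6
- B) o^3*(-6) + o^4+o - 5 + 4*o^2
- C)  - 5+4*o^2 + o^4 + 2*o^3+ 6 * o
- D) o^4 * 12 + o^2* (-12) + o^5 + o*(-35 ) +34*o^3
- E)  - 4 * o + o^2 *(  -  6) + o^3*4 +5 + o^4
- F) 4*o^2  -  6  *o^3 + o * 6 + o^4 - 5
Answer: F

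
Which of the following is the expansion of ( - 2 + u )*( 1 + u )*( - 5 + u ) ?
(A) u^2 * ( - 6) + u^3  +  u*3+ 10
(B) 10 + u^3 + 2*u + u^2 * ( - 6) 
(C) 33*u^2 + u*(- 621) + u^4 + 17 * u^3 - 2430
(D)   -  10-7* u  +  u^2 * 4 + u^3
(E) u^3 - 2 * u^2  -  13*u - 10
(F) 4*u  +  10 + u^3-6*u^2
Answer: A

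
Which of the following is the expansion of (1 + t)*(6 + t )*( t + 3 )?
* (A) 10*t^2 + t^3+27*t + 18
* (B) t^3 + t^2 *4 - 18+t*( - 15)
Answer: A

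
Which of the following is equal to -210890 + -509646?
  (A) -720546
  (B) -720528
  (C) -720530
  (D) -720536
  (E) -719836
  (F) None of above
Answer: D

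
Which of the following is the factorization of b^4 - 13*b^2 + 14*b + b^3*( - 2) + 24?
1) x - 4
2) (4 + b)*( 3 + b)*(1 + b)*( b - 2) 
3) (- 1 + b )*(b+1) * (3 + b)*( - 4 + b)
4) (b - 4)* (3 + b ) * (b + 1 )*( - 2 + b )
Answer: 4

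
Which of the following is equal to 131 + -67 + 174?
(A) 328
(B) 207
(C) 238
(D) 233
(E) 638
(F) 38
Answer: C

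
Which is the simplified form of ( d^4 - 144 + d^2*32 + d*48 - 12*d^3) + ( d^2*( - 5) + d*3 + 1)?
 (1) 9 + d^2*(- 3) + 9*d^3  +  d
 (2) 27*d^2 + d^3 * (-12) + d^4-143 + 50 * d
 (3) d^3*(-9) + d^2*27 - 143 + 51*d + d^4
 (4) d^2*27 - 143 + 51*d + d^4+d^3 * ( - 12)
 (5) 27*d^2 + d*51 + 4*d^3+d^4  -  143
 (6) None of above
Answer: 4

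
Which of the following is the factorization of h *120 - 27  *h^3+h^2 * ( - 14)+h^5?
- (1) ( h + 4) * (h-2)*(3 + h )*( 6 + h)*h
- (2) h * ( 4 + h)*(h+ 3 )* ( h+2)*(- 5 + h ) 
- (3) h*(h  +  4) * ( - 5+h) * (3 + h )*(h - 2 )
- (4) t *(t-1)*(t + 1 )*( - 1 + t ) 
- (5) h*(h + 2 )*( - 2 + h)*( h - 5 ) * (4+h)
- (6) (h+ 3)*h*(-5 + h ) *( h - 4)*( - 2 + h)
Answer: 3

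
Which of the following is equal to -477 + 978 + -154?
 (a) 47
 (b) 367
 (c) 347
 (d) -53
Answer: c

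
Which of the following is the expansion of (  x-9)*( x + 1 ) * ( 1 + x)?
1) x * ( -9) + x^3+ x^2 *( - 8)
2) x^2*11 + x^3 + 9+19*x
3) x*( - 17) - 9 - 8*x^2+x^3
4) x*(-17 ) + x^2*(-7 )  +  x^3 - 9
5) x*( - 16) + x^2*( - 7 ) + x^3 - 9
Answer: 4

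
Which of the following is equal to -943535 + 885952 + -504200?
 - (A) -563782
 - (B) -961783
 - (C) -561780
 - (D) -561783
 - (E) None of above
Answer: D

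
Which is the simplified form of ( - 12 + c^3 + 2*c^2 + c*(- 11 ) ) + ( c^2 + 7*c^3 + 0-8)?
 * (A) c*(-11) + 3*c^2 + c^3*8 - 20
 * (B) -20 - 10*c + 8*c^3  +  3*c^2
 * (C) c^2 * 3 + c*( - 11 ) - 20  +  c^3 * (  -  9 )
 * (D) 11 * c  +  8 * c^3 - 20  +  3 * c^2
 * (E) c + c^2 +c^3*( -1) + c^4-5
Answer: A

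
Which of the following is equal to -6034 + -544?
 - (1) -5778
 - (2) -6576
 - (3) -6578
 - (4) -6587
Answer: 3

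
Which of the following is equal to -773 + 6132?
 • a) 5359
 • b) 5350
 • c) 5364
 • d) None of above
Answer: a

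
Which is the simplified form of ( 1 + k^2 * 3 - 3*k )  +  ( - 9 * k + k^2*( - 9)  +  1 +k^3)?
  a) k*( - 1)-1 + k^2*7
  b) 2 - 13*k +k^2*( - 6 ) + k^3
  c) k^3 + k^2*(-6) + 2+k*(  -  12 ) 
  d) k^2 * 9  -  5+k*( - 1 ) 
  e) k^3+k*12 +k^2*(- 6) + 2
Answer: c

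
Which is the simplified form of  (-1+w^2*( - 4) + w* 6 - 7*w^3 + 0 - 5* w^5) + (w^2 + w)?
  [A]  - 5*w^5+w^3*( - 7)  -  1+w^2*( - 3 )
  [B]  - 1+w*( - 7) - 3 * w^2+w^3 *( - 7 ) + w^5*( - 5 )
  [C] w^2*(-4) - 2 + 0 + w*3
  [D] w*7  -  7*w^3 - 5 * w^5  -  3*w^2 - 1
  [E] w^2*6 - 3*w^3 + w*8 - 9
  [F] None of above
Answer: D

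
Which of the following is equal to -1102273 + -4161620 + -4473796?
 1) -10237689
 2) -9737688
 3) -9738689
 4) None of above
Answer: 4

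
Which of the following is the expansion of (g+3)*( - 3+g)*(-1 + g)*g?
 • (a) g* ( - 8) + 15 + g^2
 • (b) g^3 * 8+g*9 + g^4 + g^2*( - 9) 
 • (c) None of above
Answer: c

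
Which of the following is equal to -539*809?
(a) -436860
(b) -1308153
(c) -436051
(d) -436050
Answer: c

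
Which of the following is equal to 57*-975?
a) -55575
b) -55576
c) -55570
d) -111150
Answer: a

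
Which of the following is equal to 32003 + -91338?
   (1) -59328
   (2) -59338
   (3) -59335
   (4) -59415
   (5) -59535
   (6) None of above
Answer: 3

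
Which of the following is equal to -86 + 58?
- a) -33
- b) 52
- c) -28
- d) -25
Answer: c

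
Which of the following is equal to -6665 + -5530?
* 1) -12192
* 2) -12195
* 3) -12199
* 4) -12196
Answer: 2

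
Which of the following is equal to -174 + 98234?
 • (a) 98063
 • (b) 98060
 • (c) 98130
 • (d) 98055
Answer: b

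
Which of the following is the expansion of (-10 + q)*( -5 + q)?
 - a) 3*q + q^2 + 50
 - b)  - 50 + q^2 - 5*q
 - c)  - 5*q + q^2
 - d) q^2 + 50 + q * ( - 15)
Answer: d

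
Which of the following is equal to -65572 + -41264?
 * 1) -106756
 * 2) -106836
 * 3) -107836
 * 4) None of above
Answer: 2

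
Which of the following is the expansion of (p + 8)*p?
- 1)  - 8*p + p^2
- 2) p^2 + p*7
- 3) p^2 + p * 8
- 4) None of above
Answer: 3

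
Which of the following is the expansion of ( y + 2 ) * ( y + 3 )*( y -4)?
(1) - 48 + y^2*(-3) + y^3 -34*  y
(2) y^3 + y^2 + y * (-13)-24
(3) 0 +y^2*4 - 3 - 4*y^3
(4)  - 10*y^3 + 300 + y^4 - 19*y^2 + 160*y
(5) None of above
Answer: 5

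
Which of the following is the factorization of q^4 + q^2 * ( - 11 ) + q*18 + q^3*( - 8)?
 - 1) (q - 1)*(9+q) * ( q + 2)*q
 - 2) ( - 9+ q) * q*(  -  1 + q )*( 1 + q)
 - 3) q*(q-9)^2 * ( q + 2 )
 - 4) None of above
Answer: 4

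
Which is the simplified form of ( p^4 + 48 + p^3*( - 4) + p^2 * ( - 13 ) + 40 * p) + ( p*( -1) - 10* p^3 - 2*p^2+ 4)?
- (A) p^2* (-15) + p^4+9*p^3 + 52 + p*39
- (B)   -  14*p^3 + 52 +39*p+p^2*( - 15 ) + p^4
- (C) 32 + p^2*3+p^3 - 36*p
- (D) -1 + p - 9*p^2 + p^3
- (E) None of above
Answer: B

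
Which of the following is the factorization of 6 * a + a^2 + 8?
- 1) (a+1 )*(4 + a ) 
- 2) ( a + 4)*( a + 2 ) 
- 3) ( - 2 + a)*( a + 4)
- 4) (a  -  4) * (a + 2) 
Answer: 2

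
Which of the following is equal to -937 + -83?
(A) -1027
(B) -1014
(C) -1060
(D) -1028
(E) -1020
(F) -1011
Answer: E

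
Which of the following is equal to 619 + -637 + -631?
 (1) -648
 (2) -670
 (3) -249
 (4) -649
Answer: 4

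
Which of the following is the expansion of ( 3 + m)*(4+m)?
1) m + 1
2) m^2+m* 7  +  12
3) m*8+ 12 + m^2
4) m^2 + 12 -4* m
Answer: 2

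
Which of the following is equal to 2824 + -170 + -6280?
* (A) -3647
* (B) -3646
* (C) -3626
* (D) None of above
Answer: C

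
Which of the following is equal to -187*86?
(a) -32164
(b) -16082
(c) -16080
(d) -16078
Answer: b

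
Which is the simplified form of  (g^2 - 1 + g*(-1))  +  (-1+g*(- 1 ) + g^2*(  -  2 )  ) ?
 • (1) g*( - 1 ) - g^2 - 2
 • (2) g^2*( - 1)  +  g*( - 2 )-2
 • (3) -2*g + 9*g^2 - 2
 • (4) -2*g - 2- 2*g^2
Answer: 2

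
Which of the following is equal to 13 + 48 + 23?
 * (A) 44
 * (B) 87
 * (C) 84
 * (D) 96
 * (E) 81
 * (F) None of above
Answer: C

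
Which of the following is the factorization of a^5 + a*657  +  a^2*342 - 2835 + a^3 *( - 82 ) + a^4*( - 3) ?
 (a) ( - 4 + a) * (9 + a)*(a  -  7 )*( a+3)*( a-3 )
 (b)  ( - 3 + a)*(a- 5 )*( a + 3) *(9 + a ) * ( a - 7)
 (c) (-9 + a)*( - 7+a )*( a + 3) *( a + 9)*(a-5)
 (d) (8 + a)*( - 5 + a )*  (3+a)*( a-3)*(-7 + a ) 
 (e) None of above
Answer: b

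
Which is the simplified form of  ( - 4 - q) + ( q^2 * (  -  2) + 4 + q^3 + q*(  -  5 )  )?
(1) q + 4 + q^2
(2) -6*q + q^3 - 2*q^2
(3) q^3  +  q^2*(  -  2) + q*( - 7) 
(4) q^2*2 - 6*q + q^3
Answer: 2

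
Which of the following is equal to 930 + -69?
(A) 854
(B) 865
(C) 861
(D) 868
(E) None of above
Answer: C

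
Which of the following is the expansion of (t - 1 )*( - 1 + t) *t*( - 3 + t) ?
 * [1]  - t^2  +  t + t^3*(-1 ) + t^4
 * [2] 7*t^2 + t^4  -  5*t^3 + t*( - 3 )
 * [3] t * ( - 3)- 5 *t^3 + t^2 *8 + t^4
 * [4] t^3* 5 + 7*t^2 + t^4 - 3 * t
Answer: 2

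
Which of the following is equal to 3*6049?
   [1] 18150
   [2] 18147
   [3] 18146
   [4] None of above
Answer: 2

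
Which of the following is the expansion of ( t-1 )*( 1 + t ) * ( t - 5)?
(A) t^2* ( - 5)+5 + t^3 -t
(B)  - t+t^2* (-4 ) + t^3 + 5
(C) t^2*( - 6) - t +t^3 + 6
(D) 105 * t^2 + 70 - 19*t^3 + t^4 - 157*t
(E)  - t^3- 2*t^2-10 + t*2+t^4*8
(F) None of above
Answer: A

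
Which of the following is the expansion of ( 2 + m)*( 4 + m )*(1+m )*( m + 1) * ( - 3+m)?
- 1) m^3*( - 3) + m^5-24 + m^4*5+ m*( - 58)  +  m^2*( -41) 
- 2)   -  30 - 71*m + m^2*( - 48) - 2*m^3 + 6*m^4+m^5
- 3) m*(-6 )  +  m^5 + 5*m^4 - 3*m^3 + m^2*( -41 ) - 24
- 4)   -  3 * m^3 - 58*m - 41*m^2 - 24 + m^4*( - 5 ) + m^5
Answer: 1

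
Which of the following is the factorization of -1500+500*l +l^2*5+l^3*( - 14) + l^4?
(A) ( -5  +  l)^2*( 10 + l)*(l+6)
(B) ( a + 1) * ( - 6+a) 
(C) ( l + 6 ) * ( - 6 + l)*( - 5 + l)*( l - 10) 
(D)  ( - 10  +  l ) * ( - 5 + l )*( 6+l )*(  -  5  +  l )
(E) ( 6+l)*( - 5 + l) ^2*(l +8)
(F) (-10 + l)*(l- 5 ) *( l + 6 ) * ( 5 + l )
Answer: D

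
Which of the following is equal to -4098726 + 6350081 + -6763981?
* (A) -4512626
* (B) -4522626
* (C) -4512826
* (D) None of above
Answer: A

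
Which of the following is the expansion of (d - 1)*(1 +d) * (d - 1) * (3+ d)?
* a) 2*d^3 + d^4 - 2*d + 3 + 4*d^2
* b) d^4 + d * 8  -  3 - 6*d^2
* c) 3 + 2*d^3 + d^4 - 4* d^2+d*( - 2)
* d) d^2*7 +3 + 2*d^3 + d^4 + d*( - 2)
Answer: c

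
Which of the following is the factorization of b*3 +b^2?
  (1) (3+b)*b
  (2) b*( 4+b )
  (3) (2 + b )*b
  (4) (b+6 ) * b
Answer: 1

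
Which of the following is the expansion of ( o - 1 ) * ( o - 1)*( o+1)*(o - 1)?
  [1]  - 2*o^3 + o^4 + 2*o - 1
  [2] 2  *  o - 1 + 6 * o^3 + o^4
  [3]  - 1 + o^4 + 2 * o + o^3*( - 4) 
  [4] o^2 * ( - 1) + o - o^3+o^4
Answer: 1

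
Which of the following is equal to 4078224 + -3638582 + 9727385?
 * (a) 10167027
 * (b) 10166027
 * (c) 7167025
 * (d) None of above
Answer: a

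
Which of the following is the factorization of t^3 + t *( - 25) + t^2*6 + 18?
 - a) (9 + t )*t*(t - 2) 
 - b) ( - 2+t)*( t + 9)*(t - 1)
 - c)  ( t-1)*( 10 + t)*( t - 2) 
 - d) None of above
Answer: b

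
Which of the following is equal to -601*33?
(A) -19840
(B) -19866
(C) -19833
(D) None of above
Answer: C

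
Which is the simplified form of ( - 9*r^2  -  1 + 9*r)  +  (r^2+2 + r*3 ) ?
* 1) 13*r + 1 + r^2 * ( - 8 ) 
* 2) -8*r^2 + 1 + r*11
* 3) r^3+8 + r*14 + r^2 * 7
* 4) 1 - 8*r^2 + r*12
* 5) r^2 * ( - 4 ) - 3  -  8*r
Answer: 4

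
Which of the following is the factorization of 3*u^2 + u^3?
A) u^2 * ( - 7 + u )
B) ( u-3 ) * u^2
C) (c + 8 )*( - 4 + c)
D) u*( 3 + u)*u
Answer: D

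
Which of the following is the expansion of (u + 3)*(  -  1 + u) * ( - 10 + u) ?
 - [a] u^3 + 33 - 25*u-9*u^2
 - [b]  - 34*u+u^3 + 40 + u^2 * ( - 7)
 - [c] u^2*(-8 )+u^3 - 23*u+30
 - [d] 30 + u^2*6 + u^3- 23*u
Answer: c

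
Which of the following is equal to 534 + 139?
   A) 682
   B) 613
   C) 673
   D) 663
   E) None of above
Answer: C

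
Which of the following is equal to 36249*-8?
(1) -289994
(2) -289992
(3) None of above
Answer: 2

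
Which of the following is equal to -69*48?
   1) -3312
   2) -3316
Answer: 1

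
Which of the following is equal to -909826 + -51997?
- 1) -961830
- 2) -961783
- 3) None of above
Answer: 3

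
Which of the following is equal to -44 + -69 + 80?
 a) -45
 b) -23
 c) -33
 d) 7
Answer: c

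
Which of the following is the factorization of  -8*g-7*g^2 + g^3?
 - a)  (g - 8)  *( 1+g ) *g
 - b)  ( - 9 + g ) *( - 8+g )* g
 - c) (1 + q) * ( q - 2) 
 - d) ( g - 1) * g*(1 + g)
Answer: a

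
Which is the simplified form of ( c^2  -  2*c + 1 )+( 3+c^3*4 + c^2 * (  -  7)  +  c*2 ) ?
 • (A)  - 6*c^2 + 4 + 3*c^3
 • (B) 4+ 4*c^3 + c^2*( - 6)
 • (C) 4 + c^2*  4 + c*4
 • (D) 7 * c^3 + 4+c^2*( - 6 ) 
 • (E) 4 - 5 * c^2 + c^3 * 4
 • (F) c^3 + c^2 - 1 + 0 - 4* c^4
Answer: B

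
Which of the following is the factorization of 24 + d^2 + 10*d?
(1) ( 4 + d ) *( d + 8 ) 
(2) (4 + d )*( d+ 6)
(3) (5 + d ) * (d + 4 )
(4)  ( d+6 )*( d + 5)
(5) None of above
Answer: 2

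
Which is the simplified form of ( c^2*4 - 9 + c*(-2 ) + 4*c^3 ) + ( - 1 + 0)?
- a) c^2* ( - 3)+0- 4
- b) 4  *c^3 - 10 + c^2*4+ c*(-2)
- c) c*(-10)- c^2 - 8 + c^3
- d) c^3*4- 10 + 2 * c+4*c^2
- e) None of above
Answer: b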